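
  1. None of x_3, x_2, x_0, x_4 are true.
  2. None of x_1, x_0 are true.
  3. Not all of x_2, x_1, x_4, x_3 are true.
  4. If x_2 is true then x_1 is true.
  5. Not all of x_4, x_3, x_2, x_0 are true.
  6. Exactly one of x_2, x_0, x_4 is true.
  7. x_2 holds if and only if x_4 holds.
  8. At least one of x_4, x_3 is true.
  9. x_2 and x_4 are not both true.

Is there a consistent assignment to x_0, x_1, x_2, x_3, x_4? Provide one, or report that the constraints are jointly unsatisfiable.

Case x_4 = True:
  Constraint (1) is violated (x_4=T) — contradiction.
Case x_4 = False:
  (1) forces x_3 = False.
  Constraint (8) is violated (x_4=F, x_3=F) — contradiction.
Both cases fail — unsatisfiable.

Unsatisfiable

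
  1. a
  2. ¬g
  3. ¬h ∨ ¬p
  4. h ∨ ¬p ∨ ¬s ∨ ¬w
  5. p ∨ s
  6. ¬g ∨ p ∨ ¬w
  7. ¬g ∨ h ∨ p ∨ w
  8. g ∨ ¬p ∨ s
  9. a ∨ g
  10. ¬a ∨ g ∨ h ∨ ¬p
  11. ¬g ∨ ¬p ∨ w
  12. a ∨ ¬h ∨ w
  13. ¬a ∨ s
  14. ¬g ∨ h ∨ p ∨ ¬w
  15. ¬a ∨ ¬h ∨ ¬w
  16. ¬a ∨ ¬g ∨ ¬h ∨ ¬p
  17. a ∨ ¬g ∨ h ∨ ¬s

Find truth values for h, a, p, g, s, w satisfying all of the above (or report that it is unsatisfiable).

Unit clause (a) forces a = True.
Unit clause (¬g) forces g = False.
In (¬a ∨ s) only s is left, so s = True.
Set h = True.
  then (¬h ∨ ¬p) forces p = False.
  then (¬a ∨ ¬h ∨ ¬w) forces w = False.
All clauses satisfied.

h = True, a = True, p = False, g = False, s = True, w = False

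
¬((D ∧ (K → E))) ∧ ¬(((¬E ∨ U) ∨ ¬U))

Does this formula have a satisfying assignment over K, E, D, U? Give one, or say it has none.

The conjunct ¬(((¬E ∨ U) ∨ ¬U)) is unsatisfiable on its own:
  E=F, U=F: evaluates to False.
  E=F, U=T: evaluates to False.
  E=T, U=F: evaluates to False.
  E=T, U=T: evaluates to False.
So the whole conjunction is unsatisfiable.

Unsatisfiable — no assignment works.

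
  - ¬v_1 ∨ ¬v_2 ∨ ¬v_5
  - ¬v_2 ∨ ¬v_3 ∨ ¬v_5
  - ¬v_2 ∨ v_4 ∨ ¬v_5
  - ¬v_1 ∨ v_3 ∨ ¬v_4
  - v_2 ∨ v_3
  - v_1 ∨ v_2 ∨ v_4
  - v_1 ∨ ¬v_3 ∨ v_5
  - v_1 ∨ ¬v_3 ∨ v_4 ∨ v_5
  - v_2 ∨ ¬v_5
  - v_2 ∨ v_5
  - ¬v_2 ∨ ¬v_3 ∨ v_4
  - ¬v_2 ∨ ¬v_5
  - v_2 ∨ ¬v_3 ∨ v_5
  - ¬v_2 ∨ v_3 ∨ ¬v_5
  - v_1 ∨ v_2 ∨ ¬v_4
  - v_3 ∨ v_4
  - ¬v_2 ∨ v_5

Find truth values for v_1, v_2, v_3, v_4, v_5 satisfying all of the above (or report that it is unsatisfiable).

Case v_5 = True:
  (v_2 ∨ ¬v_5) forces v_2 = True.
  Clause (¬v_2 ∨ ¬v_5) is falsified — contradiction.
Case v_5 = False:
  (v_2 ∨ v_5) forces v_2 = True.
  Clause (¬v_2 ∨ v_5) is falsified — contradiction.
Both cases fail, so the formula is unsatisfiable.

The formula is unsatisfiable.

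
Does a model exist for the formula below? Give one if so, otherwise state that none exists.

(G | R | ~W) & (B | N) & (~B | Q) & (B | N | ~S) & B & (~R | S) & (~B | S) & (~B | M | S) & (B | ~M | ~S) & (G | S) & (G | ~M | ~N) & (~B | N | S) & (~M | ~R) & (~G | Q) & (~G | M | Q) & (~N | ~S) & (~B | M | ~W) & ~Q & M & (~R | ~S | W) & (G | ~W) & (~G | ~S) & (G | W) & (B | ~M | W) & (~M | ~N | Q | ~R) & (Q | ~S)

Case Q = True:
  Clause (~Q) is falsified — contradiction.
Case Q = False:
  (~B | Q) forces B = False.
  Clause (B) is falsified — contradiction.
Both cases fail, so the formula is unsatisfiable.

No satisfying assignment exists.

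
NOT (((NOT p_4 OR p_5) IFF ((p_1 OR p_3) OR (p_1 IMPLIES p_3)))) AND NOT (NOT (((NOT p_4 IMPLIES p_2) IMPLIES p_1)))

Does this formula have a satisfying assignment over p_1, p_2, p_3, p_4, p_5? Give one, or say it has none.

p_1: True; p_2: False; p_3: True; p_4: True; p_5: False

  NOT (((NOT p_4 OR p_5) IFF ((p_1 OR p_3) OR (p_1 IMPLIES p_3)))) = True
    (NOT p_4 OR p_5) IFF ((p_1 OR p_3) OR (p_1 IMPLIES p_3)) = False
      NOT p_4 OR p_5 = False
        NOT p_4 = False
      (p_1 OR p_3) OR (p_1 IMPLIES p_3) = True
        p_1 OR p_3 = True
        p_1 IMPLIES p_3 = True
  NOT (NOT (((NOT p_4 IMPLIES p_2) IMPLIES p_1))) = True
    NOT (((NOT p_4 IMPLIES p_2) IMPLIES p_1)) = False
      (NOT p_4 IMPLIES p_2) IMPLIES p_1 = True
        NOT p_4 IMPLIES p_2 = True
          NOT p_4 = False
Both conjuncts True, so the formula holds.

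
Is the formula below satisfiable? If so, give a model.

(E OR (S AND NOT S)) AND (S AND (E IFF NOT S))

Unsatisfiable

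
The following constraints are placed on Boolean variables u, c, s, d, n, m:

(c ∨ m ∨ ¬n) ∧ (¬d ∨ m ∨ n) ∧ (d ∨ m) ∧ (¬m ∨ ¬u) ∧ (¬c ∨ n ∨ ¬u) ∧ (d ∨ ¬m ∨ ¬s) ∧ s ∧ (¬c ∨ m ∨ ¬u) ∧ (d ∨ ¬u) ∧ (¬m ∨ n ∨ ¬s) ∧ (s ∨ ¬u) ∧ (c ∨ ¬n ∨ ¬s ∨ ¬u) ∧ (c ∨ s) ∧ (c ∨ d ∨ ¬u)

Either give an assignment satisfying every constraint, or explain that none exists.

u = False, c = False, s = True, d = True, n = True, m = True

Unit clause (s) forces s = True.
Try u = True:
  (¬m ∨ ¬u) forces m = False.
  (d ∨ m) forces d = True.
  (¬d ∨ m ∨ n) forces n = True.
  (c ∨ m ∨ ¬n) forces c = True.
  clause (¬c ∨ m ∨ ¬u) is falsified — backtrack.
So u = False.
Set c = False.
Set d = True.
Set n = True.
  then (c ∨ m ∨ ¬n) forces m = True.
All clauses satisfied.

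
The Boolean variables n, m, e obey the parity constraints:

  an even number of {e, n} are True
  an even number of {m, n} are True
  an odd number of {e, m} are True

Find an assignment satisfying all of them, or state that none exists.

No satisfying assignment exists.

Adding constraints 1, 2, 3 mod 2: every variable appears an even number of times on the left, so the left side is 0.
But the right sides sum to 1 (mod 2). 0 ≠ 1 — the system is inconsistent.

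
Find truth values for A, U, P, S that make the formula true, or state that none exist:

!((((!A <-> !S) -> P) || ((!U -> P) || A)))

A = False, U = False, P = False, S = False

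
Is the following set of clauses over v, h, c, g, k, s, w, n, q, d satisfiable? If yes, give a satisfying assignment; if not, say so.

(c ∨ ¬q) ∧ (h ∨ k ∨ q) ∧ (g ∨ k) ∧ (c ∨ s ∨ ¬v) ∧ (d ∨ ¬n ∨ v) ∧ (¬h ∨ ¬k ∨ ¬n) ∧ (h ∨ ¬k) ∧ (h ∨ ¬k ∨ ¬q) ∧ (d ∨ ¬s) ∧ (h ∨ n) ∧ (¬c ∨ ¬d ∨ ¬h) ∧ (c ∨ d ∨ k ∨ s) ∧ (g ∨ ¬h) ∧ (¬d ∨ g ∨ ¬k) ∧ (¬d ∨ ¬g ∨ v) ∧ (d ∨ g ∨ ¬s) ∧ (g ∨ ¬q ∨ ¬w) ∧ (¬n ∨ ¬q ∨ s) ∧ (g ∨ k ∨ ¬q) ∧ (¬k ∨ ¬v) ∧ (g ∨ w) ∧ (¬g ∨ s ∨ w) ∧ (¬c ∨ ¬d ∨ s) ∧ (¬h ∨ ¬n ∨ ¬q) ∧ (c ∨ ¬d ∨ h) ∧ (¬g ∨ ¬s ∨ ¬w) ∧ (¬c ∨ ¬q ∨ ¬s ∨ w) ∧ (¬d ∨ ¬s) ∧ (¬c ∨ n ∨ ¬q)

Set v = False.
Set h = True.
  then (g ∨ ¬h) forces g = True.
  then (¬d ∨ ¬g ∨ v) forces d = False.
  then (d ∨ ¬n ∨ v) forces n = False.
  then (d ∨ ¬s) forces s = False.
  then (¬g ∨ s ∨ w) forces w = True.
Set c = True.
  then (¬c ∨ n ∨ ¬q) forces q = False.
Set k = True.
All clauses satisfied.

v = False, h = True, c = True, g = True, k = True, s = False, w = True, n = False, q = False, d = False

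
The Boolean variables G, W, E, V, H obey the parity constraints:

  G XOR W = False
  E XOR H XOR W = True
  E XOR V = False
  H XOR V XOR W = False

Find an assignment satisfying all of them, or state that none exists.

Unsatisfiable — no assignment works.

Adding constraints 2, 3, 4 mod 2: every variable appears an even number of times on the left, so the left side is 0.
But the right sides sum to 1 (mod 2). 0 ≠ 1 — the system is inconsistent.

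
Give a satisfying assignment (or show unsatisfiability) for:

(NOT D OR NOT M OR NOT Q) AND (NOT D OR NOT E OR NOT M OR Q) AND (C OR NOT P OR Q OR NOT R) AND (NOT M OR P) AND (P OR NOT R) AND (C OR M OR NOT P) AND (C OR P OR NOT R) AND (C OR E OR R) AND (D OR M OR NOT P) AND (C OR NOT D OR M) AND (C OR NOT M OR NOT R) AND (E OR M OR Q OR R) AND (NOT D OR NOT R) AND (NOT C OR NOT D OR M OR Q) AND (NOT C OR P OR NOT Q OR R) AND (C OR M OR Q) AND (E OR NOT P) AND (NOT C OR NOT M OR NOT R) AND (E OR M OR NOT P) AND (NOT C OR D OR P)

Set M = True.
  then (NOT M OR P) forces P = True.
  then (E OR NOT P) forces E = True.
Set R = False.
Set C = False.
Set Q = True.
  then (NOT D OR NOT M OR NOT Q) forces D = False.
All clauses satisfied.

M = True, E = True, R = False, C = False, Q = True, P = True, D = False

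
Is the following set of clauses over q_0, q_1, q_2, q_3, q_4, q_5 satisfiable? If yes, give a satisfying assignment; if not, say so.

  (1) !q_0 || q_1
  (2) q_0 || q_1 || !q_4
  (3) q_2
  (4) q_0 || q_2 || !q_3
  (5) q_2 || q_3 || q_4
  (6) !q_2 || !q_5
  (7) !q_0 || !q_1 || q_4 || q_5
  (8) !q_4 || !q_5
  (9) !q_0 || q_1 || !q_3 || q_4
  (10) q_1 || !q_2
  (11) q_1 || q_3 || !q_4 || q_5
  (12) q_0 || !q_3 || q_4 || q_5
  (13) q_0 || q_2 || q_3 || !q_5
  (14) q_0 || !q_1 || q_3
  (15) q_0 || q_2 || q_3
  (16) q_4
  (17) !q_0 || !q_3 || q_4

Unit clause (q_2) forces q_2 = True.
In (!q_2 || !q_5) only !q_5 is left, so q_5 = False.
In (q_1 || !q_2) only q_1 is left, so q_1 = True.
Unit clause (q_4) forces q_4 = True.
Set q_0 = True.
Set q_3 = False.
All clauses satisfied.

q_0 = True, q_1 = True, q_2 = True, q_3 = False, q_4 = True, q_5 = False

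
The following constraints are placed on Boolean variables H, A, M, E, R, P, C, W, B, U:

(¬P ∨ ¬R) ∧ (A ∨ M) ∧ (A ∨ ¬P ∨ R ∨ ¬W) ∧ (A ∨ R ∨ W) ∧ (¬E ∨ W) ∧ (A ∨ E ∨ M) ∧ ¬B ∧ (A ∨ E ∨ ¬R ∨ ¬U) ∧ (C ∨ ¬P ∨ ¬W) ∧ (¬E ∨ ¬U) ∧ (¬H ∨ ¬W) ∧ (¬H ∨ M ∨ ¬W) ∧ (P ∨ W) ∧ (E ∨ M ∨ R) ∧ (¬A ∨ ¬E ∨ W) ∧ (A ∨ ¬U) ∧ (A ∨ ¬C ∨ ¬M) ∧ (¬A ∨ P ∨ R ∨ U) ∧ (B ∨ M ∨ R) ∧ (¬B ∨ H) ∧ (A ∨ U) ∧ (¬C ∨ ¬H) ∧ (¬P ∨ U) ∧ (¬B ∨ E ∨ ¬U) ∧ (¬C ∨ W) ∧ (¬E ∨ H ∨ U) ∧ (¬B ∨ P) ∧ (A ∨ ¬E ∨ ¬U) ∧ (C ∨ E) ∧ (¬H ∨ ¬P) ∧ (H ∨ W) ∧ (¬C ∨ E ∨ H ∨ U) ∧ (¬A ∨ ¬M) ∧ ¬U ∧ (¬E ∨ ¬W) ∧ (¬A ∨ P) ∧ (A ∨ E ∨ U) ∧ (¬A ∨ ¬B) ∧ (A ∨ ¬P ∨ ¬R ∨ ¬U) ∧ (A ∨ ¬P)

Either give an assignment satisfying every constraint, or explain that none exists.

Case B = True:
  Clause (¬B) is falsified — contradiction.
Case B = False:
  (¬U) forces U = False.
  (A ∨ U) forces A = True.
  (¬P ∨ U) forces P = False.
  Clause (¬A ∨ P) is falsified — contradiction.
Both cases fail, so the formula is unsatisfiable.

Unsatisfiable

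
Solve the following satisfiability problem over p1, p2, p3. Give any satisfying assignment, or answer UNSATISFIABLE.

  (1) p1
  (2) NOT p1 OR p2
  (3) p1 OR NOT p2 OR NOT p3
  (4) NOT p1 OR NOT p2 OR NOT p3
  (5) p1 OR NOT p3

Unit clause (p1) forces p1 = True.
In (NOT p1 OR p2) only p2 is left, so p2 = True.
In (NOT p1 OR NOT p2 OR NOT p3) only NOT p3 is left, so p3 = False.
Check each clause:
  (p1): p1 holds.
  (NOT p1 OR p2): p2 holds.
  (p1 OR NOT p2 OR NOT p3): p1 holds.
  (NOT p1 OR NOT p2 OR NOT p3): NOT p3 holds.
  (p1 OR NOT p3): p1 holds.
All clauses satisfied.

p1 = True, p2 = True, p3 = False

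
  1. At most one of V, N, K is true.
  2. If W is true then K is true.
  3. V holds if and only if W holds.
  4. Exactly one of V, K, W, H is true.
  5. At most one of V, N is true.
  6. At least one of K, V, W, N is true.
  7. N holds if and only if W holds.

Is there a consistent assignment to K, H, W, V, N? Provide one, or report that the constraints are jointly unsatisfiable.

K = True; H = False; W = False; V = False; N = False

  (1) {V, N, K}: 1 true — at most one ✓
  (2) W=F ⇒ K: vacuous ✓
  (3) V=F, W=F — same ✓
  (4) {V, K, W, H}: 1 true — exactly one ✓
  (5) {V, N}: 0 true — at most one ✓
  (6) {K, V, W, N}: 1 true — at least one ✓
  (7) N=F, W=F — same ✓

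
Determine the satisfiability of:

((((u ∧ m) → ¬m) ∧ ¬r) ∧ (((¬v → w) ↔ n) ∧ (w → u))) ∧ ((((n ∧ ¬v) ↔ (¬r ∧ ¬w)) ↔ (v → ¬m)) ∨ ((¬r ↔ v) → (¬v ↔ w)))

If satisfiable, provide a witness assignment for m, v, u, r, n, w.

m=F, v=F, u=T, r=F, n=F, w=F

  (((u ∧ m) → ¬m) ∧ ¬r) ∧ (((¬v → w) ↔ n) ∧ (w → u)) = True
    ((u ∧ m) → ¬m) ∧ ¬r = True
      (u ∧ m) → ¬m = True
        u ∧ m = False
        ¬m = True
      ¬r = True
    ((¬v → w) ↔ n) ∧ (w → u) = True
      (¬v → w) ↔ n = True
        ¬v → w = False
          ¬v = True
      w → u = True
  (((n ∧ ¬v) ↔ (¬r ∧ ¬w)) ↔ (v → ¬m)) ∨ ((¬r ↔ v) → (¬v ↔ w)) = True
    ((n ∧ ¬v) ↔ (¬r ∧ ¬w)) ↔ (v → ¬m) = False
      (n ∧ ¬v) ↔ (¬r ∧ ¬w) = False
        n ∧ ¬v = False
          ¬v = True
        ¬r ∧ ¬w = True
          ¬r = True
          ¬w = True
      v → ¬m = True
        ¬m = True
    (¬r ↔ v) → (¬v ↔ w) = True
      ¬r ↔ v = False
        ¬r = True
      ¬v ↔ w = False
        ¬v = True
Both conjuncts True, so the formula holds.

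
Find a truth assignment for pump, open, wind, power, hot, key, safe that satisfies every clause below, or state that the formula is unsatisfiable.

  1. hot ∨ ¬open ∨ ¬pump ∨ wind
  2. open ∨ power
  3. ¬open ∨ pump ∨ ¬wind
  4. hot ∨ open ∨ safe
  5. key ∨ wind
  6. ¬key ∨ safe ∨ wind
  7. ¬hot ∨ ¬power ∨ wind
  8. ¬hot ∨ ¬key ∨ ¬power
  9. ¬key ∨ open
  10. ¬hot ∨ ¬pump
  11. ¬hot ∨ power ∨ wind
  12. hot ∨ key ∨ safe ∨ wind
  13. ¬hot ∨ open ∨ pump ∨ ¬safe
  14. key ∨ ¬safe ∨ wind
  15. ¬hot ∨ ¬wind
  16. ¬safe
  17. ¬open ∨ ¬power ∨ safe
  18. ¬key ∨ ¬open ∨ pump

pump: True; open: True; wind: True; power: False; hot: False; key: True; safe: False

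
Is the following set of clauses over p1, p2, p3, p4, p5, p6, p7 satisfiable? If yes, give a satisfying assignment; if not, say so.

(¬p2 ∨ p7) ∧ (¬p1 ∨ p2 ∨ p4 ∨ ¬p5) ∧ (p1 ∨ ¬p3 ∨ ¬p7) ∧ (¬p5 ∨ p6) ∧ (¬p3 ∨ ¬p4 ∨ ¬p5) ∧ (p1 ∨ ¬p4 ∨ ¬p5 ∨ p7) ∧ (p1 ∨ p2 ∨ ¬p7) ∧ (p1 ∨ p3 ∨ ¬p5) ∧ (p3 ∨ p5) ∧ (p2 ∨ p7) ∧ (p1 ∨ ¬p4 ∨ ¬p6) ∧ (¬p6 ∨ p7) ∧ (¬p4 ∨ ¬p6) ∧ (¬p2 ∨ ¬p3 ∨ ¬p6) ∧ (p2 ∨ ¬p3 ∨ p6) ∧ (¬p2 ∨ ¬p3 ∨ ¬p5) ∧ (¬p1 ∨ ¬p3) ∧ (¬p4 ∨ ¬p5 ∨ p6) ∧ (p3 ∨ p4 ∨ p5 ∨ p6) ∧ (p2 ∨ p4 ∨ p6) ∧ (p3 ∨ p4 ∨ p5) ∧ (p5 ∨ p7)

p1=T; p2=T; p3=F; p4=F; p5=T; p6=T; p7=T

Set p1 = True.
  then (¬p1 ∨ ¬p3) forces p3 = False.
  then (p3 ∨ p5) forces p5 = True.
  then (¬p5 ∨ p6) forces p6 = True.
  then (¬p6 ∨ p7) forces p7 = True.
  then (¬p4 ∨ ¬p6) forces p4 = False.
  then (¬p1 ∨ p2 ∨ p4 ∨ ¬p5) forces p2 = True.
All clauses satisfied.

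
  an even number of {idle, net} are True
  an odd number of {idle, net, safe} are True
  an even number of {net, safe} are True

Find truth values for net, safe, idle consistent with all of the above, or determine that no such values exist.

net = True, safe = True, idle = True

{idle, net}: 2 true → even ✓
{idle, net, safe}: 3 true → odd ✓
{net, safe}: 2 true → even ✓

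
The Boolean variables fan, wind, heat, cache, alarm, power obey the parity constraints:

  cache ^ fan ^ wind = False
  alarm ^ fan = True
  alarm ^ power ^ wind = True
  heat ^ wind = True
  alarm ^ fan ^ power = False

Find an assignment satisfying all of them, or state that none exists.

fan=T, wind=F, heat=T, cache=T, alarm=F, power=T

cache ^ fan ^ wind = T ^ T ^ F = False ✓
alarm ^ fan = F ^ T = True ✓
alarm ^ power ^ wind = F ^ T ^ F = True ✓
heat ^ wind = T ^ F = True ✓
alarm ^ fan ^ power = F ^ T ^ T = False ✓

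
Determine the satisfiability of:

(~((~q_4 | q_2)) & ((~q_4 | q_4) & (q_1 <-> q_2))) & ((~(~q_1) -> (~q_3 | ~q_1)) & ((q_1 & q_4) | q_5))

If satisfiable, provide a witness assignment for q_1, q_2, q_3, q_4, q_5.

q_1 = False, q_2 = False, q_3 = True, q_4 = True, q_5 = True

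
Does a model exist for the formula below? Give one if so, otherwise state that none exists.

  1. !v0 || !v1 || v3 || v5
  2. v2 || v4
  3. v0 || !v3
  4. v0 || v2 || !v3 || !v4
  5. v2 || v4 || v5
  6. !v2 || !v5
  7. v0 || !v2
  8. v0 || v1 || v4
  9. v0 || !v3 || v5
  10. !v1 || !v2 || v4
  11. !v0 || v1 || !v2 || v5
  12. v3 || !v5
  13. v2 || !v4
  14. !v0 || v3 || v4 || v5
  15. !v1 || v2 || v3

v0 = True; v1 = True; v2 = True; v3 = True; v4 = True; v5 = False

Set v0 = True.
Set v1 = True.
Try v2 = False:
  (v2 || v4) forces v4 = True.
  clause (v2 || !v4) is falsified — backtrack.
So v2 = True.
  then (!v2 || !v5) forces v5 = False.
  then (!v1 || !v2 || v4) forces v4 = True.
  then (!v0 || !v1 || v3 || v5) forces v3 = True.
All clauses satisfied.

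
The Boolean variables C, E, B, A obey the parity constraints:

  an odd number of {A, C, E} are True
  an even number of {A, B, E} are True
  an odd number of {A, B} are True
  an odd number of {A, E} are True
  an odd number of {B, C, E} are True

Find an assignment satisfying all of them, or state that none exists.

No satisfying assignment exists.

Adding constraints 1, 3, 5 mod 2: every variable appears an even number of times on the left, so the left side is 0.
But the right sides sum to 1 (mod 2). 0 ≠ 1 — the system is inconsistent.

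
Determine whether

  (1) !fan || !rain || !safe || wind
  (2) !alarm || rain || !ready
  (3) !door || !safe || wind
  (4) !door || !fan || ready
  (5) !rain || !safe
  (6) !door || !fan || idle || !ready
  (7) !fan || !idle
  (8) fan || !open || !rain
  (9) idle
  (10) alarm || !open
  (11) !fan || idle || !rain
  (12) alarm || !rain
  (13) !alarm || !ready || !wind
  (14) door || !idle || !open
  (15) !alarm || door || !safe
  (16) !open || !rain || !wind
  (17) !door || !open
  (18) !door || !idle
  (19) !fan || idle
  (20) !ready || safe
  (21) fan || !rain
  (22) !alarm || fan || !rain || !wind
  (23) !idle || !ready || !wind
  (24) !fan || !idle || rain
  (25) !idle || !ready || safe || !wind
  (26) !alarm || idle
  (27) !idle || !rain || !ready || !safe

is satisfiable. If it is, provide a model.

wind=T; fan=F; safe=T; rain=F; door=F; open=F; alarm=F; idle=T; ready=F

Unit clause (idle) forces idle = True.
In (!door || !idle) only !door is left, so door = False.
In (!fan || !idle) only !fan is left, so fan = False.
In (door || !idle || !open) only !open is left, so open = False.
In (fan || !rain) only !rain is left, so rain = False.
Set wind = True.
  then (!idle || !ready || !wind) forces ready = False.
Set safe = True.
  then (!alarm || door || !safe) forces alarm = False.
All clauses satisfied.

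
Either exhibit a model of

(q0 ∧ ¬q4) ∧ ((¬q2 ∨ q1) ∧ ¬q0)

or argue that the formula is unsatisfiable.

Unsatisfiable — no assignment works.

Case q0 = True: the conjunct ¬q0 is False.
Case q0 = False: the conjunct q0 is False.
Both cases fail — unsatisfiable.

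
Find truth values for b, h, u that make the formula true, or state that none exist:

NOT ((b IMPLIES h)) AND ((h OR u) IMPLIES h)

b: True; h: False; u: False

  NOT ((b IMPLIES h)) = True
    b IMPLIES h = False
  (h OR u) IMPLIES h = True
    h OR u = False
Both conjuncts True, so the formula holds.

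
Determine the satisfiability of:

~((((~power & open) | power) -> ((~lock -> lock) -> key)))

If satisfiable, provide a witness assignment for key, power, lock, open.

key = False; power = True; lock = True; open = True

  ~((((~power & open) | power) -> ((~lock -> lock) -> key))) = True
    ((~power & open) | power) -> ((~lock -> lock) -> key) = False
      (~power & open) | power = True
        ~power & open = False
          ~power = False
      (~lock -> lock) -> key = False
        ~lock -> lock = True
          ~lock = False
The formula evaluates to True.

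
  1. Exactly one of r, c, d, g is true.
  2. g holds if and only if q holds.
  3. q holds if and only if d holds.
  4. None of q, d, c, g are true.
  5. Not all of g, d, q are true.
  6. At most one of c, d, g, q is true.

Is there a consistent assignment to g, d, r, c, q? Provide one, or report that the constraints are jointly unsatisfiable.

g=F, d=F, r=T, c=F, q=F

  (1) {r, c, d, g}: 1 true — exactly one ✓
  (2) g=F, q=F — same ✓
  (3) q=F, d=F — same ✓
  (4) {q, d, c, g}: 0 true — none ✓
  (5) {g, d, q}: 0/3 true — not all ✓
  (6) {c, d, g, q}: 0 true — at most one ✓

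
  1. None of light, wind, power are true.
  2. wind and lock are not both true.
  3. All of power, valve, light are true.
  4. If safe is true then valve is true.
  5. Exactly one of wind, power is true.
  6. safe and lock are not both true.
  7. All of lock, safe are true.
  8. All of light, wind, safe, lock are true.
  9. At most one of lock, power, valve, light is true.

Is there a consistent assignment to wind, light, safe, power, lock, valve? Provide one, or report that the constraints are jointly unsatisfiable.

Case wind = True:
  Constraint (1) is violated (wind=T) — contradiction.
Case wind = False:
  Constraint (8) is violated (wind=F) — contradiction.
Both cases fail — unsatisfiable.

No satisfying assignment exists.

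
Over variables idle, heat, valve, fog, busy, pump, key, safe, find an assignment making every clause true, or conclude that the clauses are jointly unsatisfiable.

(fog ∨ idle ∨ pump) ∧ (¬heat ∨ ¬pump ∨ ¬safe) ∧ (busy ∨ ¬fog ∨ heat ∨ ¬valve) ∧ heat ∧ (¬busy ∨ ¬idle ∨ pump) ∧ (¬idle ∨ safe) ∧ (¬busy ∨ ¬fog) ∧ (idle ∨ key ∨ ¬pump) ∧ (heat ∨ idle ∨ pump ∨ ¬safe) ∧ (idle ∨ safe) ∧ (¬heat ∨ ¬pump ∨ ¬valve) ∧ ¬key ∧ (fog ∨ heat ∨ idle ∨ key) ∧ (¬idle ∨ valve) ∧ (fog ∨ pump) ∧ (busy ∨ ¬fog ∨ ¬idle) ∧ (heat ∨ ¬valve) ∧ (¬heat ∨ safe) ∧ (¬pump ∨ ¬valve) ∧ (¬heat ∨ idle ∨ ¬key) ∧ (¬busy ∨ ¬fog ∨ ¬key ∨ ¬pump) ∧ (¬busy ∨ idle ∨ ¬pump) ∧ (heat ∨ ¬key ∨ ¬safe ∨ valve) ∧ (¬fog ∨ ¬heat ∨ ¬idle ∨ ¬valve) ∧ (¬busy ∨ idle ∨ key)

idle = False; heat = True; valve = False; fog = True; busy = False; pump = False; key = False; safe = True

Unit clause (heat) forces heat = True.
Unit clause (¬key) forces key = False.
In (¬heat ∨ safe) only safe is left, so safe = True.
In (¬heat ∨ ¬pump ∨ ¬safe) only ¬pump is left, so pump = False.
In (fog ∨ pump) only fog is left, so fog = True.
In (¬busy ∨ ¬fog) only ¬busy is left, so busy = False.
In (busy ∨ ¬fog ∨ ¬idle) only ¬idle is left, so idle = False.
Set valve = False.
All clauses satisfied.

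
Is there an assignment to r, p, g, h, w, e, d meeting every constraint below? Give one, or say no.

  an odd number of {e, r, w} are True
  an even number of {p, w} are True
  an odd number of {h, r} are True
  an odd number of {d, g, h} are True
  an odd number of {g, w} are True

r=F, p=T, g=F, h=T, w=T, e=F, d=F

{e, r, w}: 1 true → odd ✓
{p, w}: 2 true → even ✓
{h, r}: 1 true → odd ✓
{d, g, h}: 1 true → odd ✓
{g, w}: 1 true → odd ✓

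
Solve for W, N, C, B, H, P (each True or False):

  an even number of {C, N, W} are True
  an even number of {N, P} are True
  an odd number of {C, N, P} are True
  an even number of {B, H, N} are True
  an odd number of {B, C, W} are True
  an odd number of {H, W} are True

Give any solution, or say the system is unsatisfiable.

W=F, N=T, C=T, B=F, H=T, P=T

{C, N, W}: 2 true → even ✓
{N, P}: 2 true → even ✓
{C, N, P}: 3 true → odd ✓
{B, H, N}: 2 true → even ✓
{B, C, W}: 1 true → odd ✓
{H, W}: 1 true → odd ✓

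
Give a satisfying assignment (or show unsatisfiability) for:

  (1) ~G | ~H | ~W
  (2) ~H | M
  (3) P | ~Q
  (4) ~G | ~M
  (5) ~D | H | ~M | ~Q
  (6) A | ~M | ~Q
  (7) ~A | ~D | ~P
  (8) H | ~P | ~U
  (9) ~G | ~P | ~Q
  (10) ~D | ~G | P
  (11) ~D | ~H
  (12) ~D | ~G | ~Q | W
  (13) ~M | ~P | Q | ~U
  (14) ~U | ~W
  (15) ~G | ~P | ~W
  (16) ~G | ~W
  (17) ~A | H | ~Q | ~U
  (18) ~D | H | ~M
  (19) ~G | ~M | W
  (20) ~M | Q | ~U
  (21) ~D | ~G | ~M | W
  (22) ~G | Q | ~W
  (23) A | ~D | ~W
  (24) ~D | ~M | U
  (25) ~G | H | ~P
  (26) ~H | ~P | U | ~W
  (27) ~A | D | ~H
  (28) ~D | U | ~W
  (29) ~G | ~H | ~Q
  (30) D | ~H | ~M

G: False, D: False, H: False, Q: False, P: True, M: False, A: False, W: True, U: False

Set G = False.
Set D = False.
Try H = True:
  (~H | M) forces M = True.
  clause (D | ~H | ~M) is falsified — backtrack.
So H = False.
Set Q = False.
Set P = True.
  then (H | ~P | ~U) forces U = False.
Set M = False.
Set A = False.
Set W = True.
All clauses satisfied.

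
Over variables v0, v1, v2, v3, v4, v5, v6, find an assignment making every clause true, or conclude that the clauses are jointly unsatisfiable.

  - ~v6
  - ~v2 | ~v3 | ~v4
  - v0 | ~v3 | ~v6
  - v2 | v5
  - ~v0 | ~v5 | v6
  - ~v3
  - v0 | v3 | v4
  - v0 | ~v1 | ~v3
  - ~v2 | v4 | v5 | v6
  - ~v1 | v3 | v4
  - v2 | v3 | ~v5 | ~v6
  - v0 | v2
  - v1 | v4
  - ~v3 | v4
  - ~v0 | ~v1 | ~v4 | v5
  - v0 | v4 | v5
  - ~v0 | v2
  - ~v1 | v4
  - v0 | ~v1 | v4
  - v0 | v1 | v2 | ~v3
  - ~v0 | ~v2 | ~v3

v0=F; v1=F; v2=T; v3=F; v4=T; v5=T; v6=F

Unit clause (~v6) forces v6 = False.
Unit clause (~v3) forces v3 = False.
Set v0 = False.
  then (v0 | v3 | v4) forces v4 = True.
  then (v0 | v2) forces v2 = True.
Set v1 = False.
Set v5 = True.
All clauses satisfied.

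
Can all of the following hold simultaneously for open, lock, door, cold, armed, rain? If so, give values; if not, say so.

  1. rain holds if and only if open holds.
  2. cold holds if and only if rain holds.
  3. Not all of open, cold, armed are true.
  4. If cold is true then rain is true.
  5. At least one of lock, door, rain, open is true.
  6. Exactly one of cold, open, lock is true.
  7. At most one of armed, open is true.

open = False; lock = True; door = True; cold = False; armed = True; rain = False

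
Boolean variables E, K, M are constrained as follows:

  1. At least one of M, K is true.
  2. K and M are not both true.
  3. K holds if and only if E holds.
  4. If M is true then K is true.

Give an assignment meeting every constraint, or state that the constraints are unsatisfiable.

E: True, K: True, M: False

  (1) {M, K}: 1 true — at least one ✓
  (2) K=T, M=F — not both ✓
  (3) K=T, E=T — same ✓
  (4) M=F ⇒ K: vacuous ✓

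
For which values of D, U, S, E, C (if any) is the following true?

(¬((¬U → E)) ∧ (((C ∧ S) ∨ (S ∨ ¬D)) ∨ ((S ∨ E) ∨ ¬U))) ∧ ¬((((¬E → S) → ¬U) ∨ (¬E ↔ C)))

Case U = True: the conjunct ¬((¬U → E)) becomes ¬((False → E)) = False.
Case U = False: the conjunct ¬((((¬E → S) → ¬U) ∨ (¬E ↔ C))) becomes ¬((True ∨ (¬E ↔ C))) = False.
Both cases fail — unsatisfiable.

UNSATISFIABLE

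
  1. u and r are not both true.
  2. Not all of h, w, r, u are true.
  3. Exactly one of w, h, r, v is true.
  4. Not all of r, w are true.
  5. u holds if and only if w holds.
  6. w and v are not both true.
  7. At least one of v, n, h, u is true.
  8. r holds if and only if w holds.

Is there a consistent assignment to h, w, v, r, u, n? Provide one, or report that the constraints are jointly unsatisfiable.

h: False, w: False, v: True, r: False, u: False, n: True

  (1) u=F, r=F — not both ✓
  (2) {h, w, r, u}: 0/4 true — not all ✓
  (3) {w, h, r, v}: 1 true — exactly one ✓
  (4) {r, w}: 0/2 true — not all ✓
  (5) u=F, w=F — same ✓
  (6) w=F, v=T — not both ✓
  (7) {v, n, h, u}: 2 true — at least one ✓
  (8) r=F, w=F — same ✓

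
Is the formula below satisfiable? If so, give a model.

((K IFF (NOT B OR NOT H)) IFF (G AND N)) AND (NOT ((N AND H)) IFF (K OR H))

H = True, G = True, B = True, K = True, N = False

  (K IFF (NOT B OR NOT H)) IFF (G AND N) = True
    K IFF (NOT B OR NOT H) = False
      NOT B OR NOT H = False
        NOT B = False
        NOT H = False
    G AND N = False
  NOT ((N AND H)) IFF (K OR H) = True
    NOT ((N AND H)) = True
      N AND H = False
    K OR H = True
Both conjuncts True, so the formula holds.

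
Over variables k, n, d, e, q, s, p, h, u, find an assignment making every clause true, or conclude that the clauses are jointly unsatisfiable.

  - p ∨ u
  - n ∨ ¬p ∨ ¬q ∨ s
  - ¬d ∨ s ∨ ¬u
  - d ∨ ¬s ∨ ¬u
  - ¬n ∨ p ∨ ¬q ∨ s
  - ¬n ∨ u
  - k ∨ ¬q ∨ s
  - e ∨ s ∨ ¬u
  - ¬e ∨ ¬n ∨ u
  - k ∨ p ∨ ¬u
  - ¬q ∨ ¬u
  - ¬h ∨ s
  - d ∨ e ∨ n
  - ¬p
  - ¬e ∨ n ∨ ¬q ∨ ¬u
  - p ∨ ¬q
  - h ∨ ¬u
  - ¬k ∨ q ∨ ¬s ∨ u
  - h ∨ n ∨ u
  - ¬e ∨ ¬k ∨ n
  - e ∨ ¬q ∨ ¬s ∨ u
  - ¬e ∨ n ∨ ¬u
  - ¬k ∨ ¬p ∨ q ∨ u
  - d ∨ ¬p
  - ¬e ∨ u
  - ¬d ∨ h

k = True, n = True, d = True, e = True, q = False, s = True, p = False, h = True, u = True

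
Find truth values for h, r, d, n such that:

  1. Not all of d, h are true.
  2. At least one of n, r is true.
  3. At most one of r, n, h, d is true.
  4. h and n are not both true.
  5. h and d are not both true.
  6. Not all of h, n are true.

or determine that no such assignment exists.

h: False; r: False; d: False; n: True

  (1) {d, h}: 0/2 true — not all ✓
  (2) {n, r}: 1 true — at least one ✓
  (3) {r, n, h, d}: 1 true — at most one ✓
  (4) h=F, n=T — not both ✓
  (5) h=F, d=F — not both ✓
  (6) {h, n}: 1/2 true — not all ✓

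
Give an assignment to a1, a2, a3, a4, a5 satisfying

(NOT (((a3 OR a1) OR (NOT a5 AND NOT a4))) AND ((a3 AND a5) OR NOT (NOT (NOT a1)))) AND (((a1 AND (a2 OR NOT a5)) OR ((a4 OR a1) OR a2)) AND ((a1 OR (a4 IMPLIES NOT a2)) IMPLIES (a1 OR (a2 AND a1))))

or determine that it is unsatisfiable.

a1 = False, a2 = True, a3 = False, a4 = True, a5 = False

  NOT (((a3 OR a1) OR (NOT a5 AND NOT a4))) AND ((a3 AND a5) OR NOT (NOT (NOT a1))) = True
    NOT (((a3 OR a1) OR (NOT a5 AND NOT a4))) = True
      (a3 OR a1) OR (NOT a5 AND NOT a4) = False
        a3 OR a1 = False
        NOT a5 AND NOT a4 = False
          NOT a5 = True
          NOT a4 = False
    (a3 AND a5) OR NOT (NOT (NOT a1)) = True
      a3 AND a5 = False
      NOT (NOT (NOT a1)) = True
        NOT (NOT a1) = False
          NOT a1 = True
  ((a1 AND (a2 OR NOT a5)) OR ((a4 OR a1) OR a2)) AND ((a1 OR (a4 IMPLIES NOT a2)) IMPLIES (a1 OR (a2 AND a1))) = True
    (a1 AND (a2 OR NOT a5)) OR ((a4 OR a1) OR a2) = True
      a1 AND (a2 OR NOT a5) = False
        a2 OR NOT a5 = True
          NOT a5 = True
      (a4 OR a1) OR a2 = True
        a4 OR a1 = True
    (a1 OR (a4 IMPLIES NOT a2)) IMPLIES (a1 OR (a2 AND a1)) = True
      a1 OR (a4 IMPLIES NOT a2) = False
        a4 IMPLIES NOT a2 = False
          NOT a2 = False
      a1 OR (a2 AND a1) = False
        a2 AND a1 = False
Both conjuncts True, so the formula holds.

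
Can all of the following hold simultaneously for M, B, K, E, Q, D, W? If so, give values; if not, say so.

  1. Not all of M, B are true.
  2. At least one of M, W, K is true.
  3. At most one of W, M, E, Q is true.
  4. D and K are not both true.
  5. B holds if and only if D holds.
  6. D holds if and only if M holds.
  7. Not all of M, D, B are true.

M = False, B = False, K = True, E = True, Q = False, D = False, W = False

  (1) {M, B}: 0/2 true — not all ✓
  (2) {M, W, K}: 1 true — at least one ✓
  (3) {W, M, E, Q}: 1 true — at most one ✓
  (4) D=F, K=T — not both ✓
  (5) B=F, D=F — same ✓
  (6) D=F, M=F — same ✓
  (7) {M, D, B}: 0/3 true — not all ✓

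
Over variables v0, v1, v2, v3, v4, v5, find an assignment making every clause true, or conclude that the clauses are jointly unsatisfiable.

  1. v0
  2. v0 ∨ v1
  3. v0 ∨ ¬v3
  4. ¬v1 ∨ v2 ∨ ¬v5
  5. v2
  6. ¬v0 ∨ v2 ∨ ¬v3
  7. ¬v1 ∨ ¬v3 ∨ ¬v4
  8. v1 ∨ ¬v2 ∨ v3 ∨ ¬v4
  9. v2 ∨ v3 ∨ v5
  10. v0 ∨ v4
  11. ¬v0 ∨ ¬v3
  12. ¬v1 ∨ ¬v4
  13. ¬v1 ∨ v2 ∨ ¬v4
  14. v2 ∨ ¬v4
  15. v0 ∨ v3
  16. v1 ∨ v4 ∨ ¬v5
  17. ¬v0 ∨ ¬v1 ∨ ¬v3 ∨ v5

v0: True, v1: False, v2: True, v3: False, v4: False, v5: False

Unit clause (v0) forces v0 = True.
Unit clause (v2) forces v2 = True.
In (¬v0 ∨ ¬v3) only ¬v3 is left, so v3 = False.
Set v1 = False.
  then (v1 ∨ ¬v2 ∨ v3 ∨ ¬v4) forces v4 = False.
  then (v1 ∨ v4 ∨ ¬v5) forces v5 = False.
All clauses satisfied.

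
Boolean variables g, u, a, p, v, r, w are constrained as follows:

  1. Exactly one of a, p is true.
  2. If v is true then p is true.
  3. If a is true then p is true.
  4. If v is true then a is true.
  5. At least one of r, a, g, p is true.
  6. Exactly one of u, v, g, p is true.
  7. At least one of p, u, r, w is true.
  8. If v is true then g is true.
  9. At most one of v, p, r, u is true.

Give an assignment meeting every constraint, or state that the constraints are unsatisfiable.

g = False; u = False; a = False; p = True; v = False; r = False; w = False

  (1) {a, p}: 1 true — exactly one ✓
  (2) v=F ⇒ p: vacuous ✓
  (3) a=F ⇒ p: vacuous ✓
  (4) v=F ⇒ a: vacuous ✓
  (5) {r, a, g, p}: 1 true — at least one ✓
  (6) {u, v, g, p}: 1 true — exactly one ✓
  (7) {p, u, r, w}: 1 true — at least one ✓
  (8) v=F ⇒ g: vacuous ✓
  (9) {v, p, r, u}: 1 true — at most one ✓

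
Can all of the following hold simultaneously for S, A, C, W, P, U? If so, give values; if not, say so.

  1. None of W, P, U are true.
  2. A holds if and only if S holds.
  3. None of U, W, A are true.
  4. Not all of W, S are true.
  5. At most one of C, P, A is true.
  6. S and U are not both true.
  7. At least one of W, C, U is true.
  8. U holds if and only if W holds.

S = False; A = False; C = True; W = False; P = False; U = False

  (1) {W, P, U}: 0 true — none ✓
  (2) A=F, S=F — same ✓
  (3) {U, W, A}: 0 true — none ✓
  (4) {W, S}: 0/2 true — not all ✓
  (5) {C, P, A}: 1 true — at most one ✓
  (6) S=F, U=F — not both ✓
  (7) {W, C, U}: 1 true — at least one ✓
  (8) U=F, W=F — same ✓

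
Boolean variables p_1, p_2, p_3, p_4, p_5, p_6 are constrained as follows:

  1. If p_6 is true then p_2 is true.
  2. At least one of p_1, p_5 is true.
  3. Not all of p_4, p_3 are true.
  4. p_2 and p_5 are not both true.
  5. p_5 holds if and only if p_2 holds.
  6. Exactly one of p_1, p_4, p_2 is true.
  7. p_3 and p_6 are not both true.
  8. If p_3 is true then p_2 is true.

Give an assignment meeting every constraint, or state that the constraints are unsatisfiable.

p_1 = True, p_2 = False, p_3 = False, p_4 = False, p_5 = False, p_6 = False

  (1) p_6=F ⇒ p_2: vacuous ✓
  (2) {p_1, p_5}: 1 true — at least one ✓
  (3) {p_4, p_3}: 0/2 true — not all ✓
  (4) p_2=F, p_5=F — not both ✓
  (5) p_5=F, p_2=F — same ✓
  (6) {p_1, p_4, p_2}: 1 true — exactly one ✓
  (7) p_3=F, p_6=F — not both ✓
  (8) p_3=F ⇒ p_2: vacuous ✓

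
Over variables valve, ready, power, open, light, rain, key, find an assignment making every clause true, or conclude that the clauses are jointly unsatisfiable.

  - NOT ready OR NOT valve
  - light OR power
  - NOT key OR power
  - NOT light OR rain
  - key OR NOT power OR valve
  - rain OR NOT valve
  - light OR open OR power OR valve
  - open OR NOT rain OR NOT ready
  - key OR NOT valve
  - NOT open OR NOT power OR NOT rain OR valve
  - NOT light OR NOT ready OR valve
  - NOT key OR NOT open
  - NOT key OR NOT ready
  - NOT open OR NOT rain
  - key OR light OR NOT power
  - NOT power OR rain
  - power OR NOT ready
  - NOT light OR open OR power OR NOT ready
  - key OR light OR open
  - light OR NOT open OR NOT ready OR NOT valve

valve = True, ready = False, power = True, open = False, light = False, rain = True, key = True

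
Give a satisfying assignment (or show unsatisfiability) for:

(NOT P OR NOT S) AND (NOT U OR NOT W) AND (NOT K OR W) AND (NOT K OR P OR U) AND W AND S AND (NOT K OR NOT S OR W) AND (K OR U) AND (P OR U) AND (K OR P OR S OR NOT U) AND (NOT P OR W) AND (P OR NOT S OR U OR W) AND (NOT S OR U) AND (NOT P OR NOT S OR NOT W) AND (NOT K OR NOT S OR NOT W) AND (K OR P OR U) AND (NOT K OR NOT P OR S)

Case W = True:
  (NOT U OR NOT W) forces U = False.
  (S) forces S = True.
  Clause (NOT S OR U) is falsified — contradiction.
Case W = False:
  Clause (W) is falsified — contradiction.
Both cases fail, so the formula is unsatisfiable.

Unsatisfiable — no assignment works.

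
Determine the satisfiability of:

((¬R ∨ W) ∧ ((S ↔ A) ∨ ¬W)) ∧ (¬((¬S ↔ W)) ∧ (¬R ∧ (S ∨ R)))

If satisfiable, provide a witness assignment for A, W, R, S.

A = True, W = True, R = False, S = True

  (¬R ∨ W) ∧ ((S ↔ A) ∨ ¬W) = True
    ¬R ∨ W = True
      ¬R = True
    (S ↔ A) ∨ ¬W = True
      S ↔ A = True
      ¬W = False
  ¬((¬S ↔ W)) ∧ (¬R ∧ (S ∨ R)) = True
    ¬((¬S ↔ W)) = True
      ¬S ↔ W = False
        ¬S = False
    ¬R ∧ (S ∨ R) = True
      ¬R = True
      S ∨ R = True
Both conjuncts True, so the formula holds.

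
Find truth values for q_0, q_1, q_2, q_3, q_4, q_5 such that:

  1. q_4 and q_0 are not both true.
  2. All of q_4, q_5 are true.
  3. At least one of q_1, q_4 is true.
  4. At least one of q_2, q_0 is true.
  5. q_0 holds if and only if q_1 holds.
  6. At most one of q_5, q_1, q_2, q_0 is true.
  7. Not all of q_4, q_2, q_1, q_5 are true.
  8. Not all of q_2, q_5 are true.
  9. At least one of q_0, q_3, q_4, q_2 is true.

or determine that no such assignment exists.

UNSATISFIABLE

Case q_4 = True:
  (1) with q_4=T forces q_0 = False.
  (2) forces q_5 = True.
  (4) with q_0=F forces q_2 = True.
  Constraint (6) is violated (q_5=T, q_2=T) — contradiction.
Case q_4 = False:
  Constraint (2) is violated (q_4=F) — contradiction.
Both cases fail — unsatisfiable.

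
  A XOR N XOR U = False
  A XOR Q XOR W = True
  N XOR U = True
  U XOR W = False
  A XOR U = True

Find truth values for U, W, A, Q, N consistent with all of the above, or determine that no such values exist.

U: False, W: False, A: True, Q: False, N: True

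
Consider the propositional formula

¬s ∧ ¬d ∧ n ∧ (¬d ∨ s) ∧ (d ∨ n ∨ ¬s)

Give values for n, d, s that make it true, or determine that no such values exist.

n = True, d = False, s = False

Unit clause (¬s) forces s = False.
Unit clause (¬d) forces d = False.
Unit clause (n) forces n = True.
Check each clause:
  (¬s): ¬s holds.
  (¬d): ¬d holds.
  (n): n holds.
  (¬d ∨ s): ¬d holds.
  (d ∨ n ∨ ¬s): n holds.
All clauses satisfied.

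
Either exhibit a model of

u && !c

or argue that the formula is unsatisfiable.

c = False, u = True

  !c = True
Both conjuncts True, so the formula holds.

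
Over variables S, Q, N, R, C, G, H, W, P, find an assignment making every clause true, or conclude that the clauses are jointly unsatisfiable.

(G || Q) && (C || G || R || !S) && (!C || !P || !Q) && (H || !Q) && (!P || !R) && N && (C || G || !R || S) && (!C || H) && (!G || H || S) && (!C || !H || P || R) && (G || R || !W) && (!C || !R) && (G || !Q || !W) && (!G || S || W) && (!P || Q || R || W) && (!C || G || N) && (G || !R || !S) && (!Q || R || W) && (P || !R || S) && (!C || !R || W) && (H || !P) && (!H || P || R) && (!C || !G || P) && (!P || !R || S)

S = True; Q = True; N = True; R = False; C = False; G = True; H = True; W = True; P = True

Unit clause (N) forces N = True.
Set S = True.
Set Q = True.
  then (H || !Q) forces H = True.
Set R = False.
  then (!Q || R || W) forces W = True.
  then (!H || P || R) forces P = True.
  then (!C || !P || !Q) forces C = False.
  then (G || R || !W) forces G = True.
All clauses satisfied.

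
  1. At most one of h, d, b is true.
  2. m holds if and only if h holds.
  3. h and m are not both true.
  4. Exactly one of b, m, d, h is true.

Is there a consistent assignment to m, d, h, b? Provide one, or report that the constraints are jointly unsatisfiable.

m = False, d = True, h = False, b = False

  (1) {h, d, b}: 1 true — at most one ✓
  (2) m=F, h=F — same ✓
  (3) h=F, m=F — not both ✓
  (4) {b, m, d, h}: 1 true — exactly one ✓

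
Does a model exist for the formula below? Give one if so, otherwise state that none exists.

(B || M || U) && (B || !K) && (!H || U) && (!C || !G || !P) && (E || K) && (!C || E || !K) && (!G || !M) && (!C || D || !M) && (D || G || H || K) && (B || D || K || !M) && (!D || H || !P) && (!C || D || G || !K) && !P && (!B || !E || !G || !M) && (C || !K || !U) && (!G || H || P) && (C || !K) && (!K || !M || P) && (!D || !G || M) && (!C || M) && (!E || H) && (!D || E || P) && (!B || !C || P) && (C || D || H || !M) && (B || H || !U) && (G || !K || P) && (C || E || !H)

Unit clause (!P) forces P = False.
Set M = False.
  then (!C || M) forces C = False.
  then (C || !K) forces K = False.
  then (E || K) forces E = True.
  then (!E || H) forces H = True.
  then (!H || U) forces U = True.
Set B = False.
Set D = False.
Set G = True.
All clauses satisfied.

M = False, P = False, H = True, B = False, C = False, D = False, E = True, U = True, G = True, K = False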